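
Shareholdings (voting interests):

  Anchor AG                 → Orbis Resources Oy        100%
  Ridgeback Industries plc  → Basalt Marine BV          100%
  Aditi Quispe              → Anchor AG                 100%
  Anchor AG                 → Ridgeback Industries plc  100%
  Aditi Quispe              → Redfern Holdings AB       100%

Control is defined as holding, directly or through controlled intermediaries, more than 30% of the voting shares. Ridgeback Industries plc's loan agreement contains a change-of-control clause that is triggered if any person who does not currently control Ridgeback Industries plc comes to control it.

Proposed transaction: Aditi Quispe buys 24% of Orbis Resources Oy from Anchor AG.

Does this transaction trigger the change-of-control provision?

No

The purchase adds only to Aditi's holdings (Anchor's stake shrinks), so Aditi is the only person who could newly come to control Ridgeback.
Aditi holds 100% of Anchor, so Aditi controls Anchor.
Anchor holds 100% of Ridgeback, so Aditi controls Ridgeback.
So Aditi already controls Ridgeback before the transaction.
After the purchase, Aditi holds 24% of Orbis directly, and Anchor's stake falls to 76%.
Aditi controlled Ridgeback already, so this is not a new person acquiring control; every other person's position is unchanged or reduced.
No new person acquires control, so the clause is not triggered.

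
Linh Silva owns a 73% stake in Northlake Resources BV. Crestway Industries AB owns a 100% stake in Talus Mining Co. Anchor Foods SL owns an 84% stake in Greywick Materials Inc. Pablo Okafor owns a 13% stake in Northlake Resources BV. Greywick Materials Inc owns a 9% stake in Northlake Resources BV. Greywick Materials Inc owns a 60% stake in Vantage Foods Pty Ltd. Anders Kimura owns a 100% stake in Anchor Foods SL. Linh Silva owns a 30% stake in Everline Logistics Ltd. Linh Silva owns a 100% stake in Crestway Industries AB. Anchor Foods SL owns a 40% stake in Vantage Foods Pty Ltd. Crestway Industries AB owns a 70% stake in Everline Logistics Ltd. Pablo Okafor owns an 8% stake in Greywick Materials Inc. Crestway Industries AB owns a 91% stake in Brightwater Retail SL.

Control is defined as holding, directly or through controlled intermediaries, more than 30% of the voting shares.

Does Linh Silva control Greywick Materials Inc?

No

Linh holds 100% of Crestway, so Linh controls Crestway.
Linh and Crestway together hold 30% + 70% = 100% of Everline, so Linh controls Everline.
Linh holds 73% of Northlake, so Linh controls Northlake.
Crestway holds 91% of Brightwater, so Linh controls Brightwater.
Crestway holds 100% of Talus, so Linh controls Talus.
Neither Linh nor any entity Linh controls holds any voting interest in Greywick.
So Linh does not control Greywick.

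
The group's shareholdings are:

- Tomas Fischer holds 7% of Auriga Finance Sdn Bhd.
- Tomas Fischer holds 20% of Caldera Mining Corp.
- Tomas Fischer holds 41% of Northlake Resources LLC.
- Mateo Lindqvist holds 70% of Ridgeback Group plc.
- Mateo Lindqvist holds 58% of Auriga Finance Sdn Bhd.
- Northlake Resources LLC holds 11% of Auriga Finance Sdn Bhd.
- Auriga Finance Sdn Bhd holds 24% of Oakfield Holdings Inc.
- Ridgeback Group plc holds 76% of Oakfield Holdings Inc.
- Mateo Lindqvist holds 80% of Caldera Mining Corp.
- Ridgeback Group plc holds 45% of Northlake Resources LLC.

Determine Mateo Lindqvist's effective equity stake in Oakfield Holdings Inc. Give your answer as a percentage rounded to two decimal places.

Mateo reaches Oakfield along 3 paths.
Via Ridgeback: 70% × 76% = 53.2%.
Via Auriga: 58% × 24% = 13.92%.
Via Ridgeback → Northlake → Auriga: 70% × 45% × 11% × 24% = 0.8316%.
Total: 53.2% + 13.92% + 0.8316% = 67.9516%.
Rounded: 67.95%.

67.95%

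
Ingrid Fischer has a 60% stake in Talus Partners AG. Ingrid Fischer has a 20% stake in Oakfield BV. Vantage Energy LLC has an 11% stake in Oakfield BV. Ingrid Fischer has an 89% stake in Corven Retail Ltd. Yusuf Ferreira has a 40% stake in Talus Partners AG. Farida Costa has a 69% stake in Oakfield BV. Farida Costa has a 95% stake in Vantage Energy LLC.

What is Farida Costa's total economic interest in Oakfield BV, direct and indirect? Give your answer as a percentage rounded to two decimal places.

Farida reaches Oakfield along 2 paths.
Direct stake: 69% = 69%.
Via Vantage: 95% × 11% = 10.45%.
Total: 69% + 10.45% = 79.45%.

79.45%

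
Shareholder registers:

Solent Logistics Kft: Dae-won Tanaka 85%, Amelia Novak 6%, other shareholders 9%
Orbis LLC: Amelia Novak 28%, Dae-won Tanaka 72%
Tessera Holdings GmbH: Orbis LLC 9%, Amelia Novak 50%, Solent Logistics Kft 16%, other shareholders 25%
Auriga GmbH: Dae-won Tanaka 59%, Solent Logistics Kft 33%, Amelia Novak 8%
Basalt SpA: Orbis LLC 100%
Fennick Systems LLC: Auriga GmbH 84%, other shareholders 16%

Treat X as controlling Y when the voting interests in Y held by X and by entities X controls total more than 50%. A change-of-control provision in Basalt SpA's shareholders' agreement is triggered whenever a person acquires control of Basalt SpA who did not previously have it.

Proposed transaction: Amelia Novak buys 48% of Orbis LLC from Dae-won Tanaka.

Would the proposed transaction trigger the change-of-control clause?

The purchase adds only to Amelia's holdings (Dae-won's stake shrinks), so Amelia is the only person who could newly come to control Basalt.
Amelia's largest direct stake is 50% in Tessera, which does not meet the threshold, so Amelia controls no company.
Neither Amelia nor any entity Amelia controls holds any voting interest in Basalt.
So before the transaction, Amelia does not control Basalt.
After the purchase, Amelia's direct stake in Orbis rises to 28% + 48% = 76%, and Dae-won's stake falls to 24%.
Amelia holds 76% of Orbis, so Amelia controls Orbis.
Orbis holds 100% of Basalt, so Amelia controls Basalt.
Amelia did not control Basalt before and does after, so the clause is triggered.

Yes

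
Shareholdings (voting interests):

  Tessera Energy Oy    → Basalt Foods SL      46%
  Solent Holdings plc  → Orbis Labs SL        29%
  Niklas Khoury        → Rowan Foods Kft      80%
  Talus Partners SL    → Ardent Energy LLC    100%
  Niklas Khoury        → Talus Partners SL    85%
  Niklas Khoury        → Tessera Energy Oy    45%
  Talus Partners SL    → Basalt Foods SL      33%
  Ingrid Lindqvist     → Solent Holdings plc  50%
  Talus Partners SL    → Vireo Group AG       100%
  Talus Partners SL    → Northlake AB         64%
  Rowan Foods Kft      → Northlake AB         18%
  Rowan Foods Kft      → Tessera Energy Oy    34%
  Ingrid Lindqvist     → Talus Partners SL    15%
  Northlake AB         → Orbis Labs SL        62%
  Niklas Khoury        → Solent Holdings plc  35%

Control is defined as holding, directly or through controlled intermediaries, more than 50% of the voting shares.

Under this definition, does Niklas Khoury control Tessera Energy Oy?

Yes

Niklas holds 80% of Rowan, so Niklas controls Rowan.
Rowan and Niklas together hold 34% + 45% = 79% of Tessera, so Niklas controls Tessera.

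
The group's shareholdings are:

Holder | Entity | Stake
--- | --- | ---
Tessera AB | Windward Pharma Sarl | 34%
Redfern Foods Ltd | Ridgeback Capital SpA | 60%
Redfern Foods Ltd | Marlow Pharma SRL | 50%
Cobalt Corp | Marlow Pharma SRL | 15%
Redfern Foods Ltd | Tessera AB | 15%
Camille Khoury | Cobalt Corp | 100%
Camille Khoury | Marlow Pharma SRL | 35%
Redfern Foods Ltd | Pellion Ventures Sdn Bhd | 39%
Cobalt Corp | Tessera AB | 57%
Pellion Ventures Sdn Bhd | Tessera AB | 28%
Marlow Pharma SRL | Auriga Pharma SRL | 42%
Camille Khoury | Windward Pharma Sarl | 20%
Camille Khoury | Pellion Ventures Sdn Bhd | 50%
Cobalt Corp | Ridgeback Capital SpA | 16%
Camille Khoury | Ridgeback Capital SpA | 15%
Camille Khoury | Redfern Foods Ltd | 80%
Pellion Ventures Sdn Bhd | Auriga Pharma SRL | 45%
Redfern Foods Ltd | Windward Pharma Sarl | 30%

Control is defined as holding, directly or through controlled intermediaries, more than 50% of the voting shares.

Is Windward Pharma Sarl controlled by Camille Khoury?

Yes

Camille holds 80% of Redfern, so Camille controls Redfern.
Redfern and Camille together hold 39% + 50% = 89% of Pellion, so Camille controls Pellion.
Camille holds 100% of Cobalt, so Camille controls Cobalt.
Cobalt and Pellion and Redfern together hold 57% + 28% + 15% = 100% of Tessera, so Camille controls Tessera.
Redfern and Camille and Tessera together hold 30% + 20% + 34% = 84% of Windward, so Camille controls Windward.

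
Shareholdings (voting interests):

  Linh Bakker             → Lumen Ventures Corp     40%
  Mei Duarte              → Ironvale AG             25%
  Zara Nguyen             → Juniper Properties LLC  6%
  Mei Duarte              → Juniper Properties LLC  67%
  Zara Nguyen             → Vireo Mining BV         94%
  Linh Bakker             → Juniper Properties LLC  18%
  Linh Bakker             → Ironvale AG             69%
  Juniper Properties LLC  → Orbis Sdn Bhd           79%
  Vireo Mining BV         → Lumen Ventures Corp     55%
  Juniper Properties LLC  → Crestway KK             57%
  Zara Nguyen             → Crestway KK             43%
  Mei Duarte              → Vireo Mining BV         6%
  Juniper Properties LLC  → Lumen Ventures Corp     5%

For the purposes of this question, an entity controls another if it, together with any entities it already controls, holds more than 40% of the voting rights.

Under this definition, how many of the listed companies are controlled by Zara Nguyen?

Zara holds 94% of Vireo, so Zara controls Vireo.
Vireo holds 55% of Lumen, so Zara controls Lumen.
Zara holds 43% of Crestway, so Zara controls Crestway.
No other company's threshold is met.
Zara controls 3 companies.

3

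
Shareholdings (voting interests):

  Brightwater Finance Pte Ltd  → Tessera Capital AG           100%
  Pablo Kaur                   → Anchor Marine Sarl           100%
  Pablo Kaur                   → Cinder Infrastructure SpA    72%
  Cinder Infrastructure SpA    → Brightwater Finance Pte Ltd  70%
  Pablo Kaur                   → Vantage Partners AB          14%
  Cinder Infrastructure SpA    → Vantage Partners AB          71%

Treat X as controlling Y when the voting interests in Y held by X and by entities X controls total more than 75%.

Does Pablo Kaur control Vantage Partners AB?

No

Pablo holds 100% of Anchor, so Pablo controls Anchor.
In Vantage, Pablo's side holds only 14%, not > 75%.
So Pablo does not control Vantage.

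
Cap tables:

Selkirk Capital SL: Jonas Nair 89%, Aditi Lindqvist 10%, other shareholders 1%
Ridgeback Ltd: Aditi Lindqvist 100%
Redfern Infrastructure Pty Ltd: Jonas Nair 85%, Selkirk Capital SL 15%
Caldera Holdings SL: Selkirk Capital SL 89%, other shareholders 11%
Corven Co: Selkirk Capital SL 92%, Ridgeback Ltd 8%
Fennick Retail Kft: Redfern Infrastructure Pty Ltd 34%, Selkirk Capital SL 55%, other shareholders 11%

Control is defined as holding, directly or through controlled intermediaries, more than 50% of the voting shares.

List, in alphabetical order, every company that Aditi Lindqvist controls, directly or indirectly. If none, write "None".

Ridgeback Ltd

Aditi holds 100% of Ridgeback, so Aditi controls Ridgeback.
No other company's threshold is met.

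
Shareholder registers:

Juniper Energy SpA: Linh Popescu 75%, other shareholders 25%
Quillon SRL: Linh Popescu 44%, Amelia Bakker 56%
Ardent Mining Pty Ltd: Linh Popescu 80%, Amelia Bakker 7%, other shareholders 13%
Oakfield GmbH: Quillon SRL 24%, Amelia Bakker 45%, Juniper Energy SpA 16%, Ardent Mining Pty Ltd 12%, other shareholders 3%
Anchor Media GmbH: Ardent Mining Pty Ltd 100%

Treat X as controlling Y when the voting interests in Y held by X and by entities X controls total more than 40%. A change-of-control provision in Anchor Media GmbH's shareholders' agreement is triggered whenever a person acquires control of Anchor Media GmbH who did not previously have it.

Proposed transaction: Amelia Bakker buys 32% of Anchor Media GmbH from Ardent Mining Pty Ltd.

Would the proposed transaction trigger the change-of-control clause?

The purchase adds only to Amelia's holdings (Ardent's stake shrinks), so Amelia is the only person who could newly come to control Anchor.
Amelia holds 56% of Quillon, so Amelia controls Quillon.
Quillon and Amelia together hold 24% + 45% = 69% of Oakfield, so Amelia controls Oakfield.
Neither Amelia nor any entity Amelia controls holds any voting interest in Anchor.
So before the transaction, Amelia does not control Anchor.
After the purchase, Amelia holds 32% of Anchor directly, and Ardent's stake falls to 68%.
After the transaction, Amelia's side holds 32% of Anchor, not > 40%, so Amelia still does not control Anchor.
No new person acquires control, so the clause is not triggered.

No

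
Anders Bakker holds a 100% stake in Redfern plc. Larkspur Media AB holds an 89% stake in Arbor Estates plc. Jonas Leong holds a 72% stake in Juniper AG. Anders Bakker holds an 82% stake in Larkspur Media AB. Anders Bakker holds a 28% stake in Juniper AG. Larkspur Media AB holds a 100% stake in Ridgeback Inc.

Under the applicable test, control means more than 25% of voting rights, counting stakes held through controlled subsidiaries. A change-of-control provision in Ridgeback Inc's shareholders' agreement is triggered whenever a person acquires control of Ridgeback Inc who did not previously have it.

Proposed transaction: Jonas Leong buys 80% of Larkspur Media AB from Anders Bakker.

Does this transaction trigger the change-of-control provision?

Yes

The purchase adds only to Jonas's holdings (Anders's stake shrinks), so Jonas is the only person who could newly come to control Ridgeback.
Jonas holds 72% of Juniper, so Jonas controls Juniper.
Neither Jonas nor any entity Jonas controls holds any voting interest in Ridgeback.
So before the transaction, Jonas does not control Ridgeback.
After the purchase, Jonas holds 80% of Larkspur directly, and Anders's stake falls to 2%.
Jonas holds 80% of Larkspur, so Jonas controls Larkspur.
Larkspur holds 100% of Ridgeback, so Jonas controls Ridgeback.
Jonas did not control Ridgeback before and does after, so the clause is triggered.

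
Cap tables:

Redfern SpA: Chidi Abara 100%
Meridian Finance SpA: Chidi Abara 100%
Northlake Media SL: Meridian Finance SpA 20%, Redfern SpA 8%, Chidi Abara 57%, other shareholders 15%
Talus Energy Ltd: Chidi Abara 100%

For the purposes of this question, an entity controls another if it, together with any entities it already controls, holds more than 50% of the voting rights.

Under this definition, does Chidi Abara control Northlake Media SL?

Yes

Chidi holds 100% of Redfern, so Chidi controls Redfern.
Chidi holds 100% of Meridian, so Chidi controls Meridian.
Meridian and Redfern and Chidi together hold 20% + 8% + 57% = 85% of Northlake, so Chidi controls Northlake.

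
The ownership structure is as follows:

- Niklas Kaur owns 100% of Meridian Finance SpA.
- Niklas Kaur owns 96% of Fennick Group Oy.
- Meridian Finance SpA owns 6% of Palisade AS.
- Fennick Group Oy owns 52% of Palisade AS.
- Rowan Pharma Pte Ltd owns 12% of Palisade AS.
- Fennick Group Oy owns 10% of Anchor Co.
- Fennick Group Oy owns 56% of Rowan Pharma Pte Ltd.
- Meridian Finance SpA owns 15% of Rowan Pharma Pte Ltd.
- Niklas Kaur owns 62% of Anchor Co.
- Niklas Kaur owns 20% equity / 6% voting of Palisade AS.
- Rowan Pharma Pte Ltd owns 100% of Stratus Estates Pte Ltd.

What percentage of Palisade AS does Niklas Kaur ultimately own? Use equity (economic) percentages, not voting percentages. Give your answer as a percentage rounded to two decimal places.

84.17%

Niklas reaches Palisade along 5 paths.
Via Meridian: 100% × 6% = 6%.
Via Fennick: 96% × 52% = 49.92%.
Direct stake: 20% = 20%.
Via Fennick → Rowan: 96% × 56% × 12% = 6.4512%.
Via Meridian → Rowan: 100% × 15% × 12% = 1.8%.
Total: 6% + 49.92% + 20% + 6.4512% + 1.8% = 84.1712%.
Rounded: 84.17%.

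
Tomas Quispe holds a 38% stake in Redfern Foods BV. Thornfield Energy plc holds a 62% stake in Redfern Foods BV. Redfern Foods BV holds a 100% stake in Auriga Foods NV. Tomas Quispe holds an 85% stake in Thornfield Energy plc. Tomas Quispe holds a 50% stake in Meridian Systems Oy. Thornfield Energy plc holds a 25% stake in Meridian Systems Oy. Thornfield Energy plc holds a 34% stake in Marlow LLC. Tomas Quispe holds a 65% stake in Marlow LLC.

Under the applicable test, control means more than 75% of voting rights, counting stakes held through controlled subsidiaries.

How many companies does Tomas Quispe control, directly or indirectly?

Tomas holds 85% of Thornfield, so Tomas controls Thornfield.
Thornfield and Tomas together hold 62% + 38% = 100% of Redfern, so Tomas controls Redfern.
Redfern holds 100% of Auriga, so Tomas controls Auriga.
Tomas and Thornfield together hold 65% + 34% = 99% of Marlow, so Tomas controls Marlow.
No other company's threshold is met.
Tomas controls 4 companies.

4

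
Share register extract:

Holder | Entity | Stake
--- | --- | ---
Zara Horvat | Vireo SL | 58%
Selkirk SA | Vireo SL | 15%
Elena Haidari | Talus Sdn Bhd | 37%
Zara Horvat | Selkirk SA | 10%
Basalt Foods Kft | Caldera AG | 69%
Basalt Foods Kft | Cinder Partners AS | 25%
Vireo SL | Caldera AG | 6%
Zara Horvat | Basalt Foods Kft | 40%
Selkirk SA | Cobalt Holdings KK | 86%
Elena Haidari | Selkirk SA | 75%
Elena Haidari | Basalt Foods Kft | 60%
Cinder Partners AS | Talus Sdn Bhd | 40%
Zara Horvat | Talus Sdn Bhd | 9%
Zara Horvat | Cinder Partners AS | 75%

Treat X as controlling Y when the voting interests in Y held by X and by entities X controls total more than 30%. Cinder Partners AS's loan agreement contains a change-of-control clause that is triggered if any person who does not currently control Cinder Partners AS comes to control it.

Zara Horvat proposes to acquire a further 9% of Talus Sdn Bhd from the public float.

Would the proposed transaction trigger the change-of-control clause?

The purchase changes only Zara's holdings, so Zara is the only person who could newly come to control Cinder.
Zara holds 40% of Basalt, so Zara controls Basalt.
Zara and Basalt together hold 75% + 25% = 100% of Cinder, so Zara controls Cinder.
So Zara already controls Cinder before the transaction.
After the purchase, Zara's direct stake in Talus rises to 9% + 9% = 18%.
Zara controlled Cinder already, so this is not a new person acquiring control; every other person's position is unchanged or reduced.
No new person acquires control, so the clause is not triggered.

No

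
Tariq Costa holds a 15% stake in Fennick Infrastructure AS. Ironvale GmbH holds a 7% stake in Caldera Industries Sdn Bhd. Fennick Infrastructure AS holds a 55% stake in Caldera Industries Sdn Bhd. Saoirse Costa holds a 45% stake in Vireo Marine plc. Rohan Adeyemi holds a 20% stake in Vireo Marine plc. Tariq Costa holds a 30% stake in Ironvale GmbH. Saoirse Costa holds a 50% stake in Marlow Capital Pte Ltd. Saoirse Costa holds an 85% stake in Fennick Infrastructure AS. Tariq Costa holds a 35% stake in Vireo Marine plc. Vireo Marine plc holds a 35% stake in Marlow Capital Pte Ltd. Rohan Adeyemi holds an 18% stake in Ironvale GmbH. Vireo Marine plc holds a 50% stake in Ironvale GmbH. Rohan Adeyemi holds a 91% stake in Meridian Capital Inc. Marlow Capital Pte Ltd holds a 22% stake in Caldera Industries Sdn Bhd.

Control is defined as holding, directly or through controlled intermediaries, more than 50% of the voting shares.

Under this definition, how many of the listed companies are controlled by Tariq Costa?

0

Tariq's largest direct stake is 35% in Vireo, which does not meet the threshold.
Tariq controls 0 companies.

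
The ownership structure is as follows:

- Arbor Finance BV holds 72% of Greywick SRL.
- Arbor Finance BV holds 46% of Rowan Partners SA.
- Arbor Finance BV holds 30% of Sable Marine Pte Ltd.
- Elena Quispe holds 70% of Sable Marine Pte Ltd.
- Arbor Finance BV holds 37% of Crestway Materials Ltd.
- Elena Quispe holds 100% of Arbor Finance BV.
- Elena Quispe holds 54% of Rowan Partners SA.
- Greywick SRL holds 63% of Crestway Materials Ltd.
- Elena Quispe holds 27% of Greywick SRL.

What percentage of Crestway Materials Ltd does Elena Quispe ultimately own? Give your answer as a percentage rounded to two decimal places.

99.37%

Elena reaches Crestway along 3 paths.
Via Greywick: 27% × 63% = 17.01%.
Via Arbor → Greywick: 100% × 72% × 63% = 45.36%.
Via Arbor: 100% × 37% = 37%.
Total: 17.01% + 45.36% + 37% = 99.37%.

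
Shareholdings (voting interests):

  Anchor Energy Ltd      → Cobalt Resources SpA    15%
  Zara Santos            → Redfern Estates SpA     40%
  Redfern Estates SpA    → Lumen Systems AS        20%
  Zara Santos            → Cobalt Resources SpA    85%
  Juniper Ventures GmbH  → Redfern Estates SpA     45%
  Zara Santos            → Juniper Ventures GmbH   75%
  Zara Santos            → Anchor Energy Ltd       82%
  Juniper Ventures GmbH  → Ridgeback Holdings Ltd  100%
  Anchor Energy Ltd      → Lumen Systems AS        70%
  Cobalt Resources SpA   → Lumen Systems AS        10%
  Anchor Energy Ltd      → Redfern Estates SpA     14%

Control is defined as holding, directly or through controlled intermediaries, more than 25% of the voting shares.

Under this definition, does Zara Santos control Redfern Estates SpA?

Zara holds 82% of Anchor, so Zara controls Anchor.
Zara holds 75% of Juniper, so Zara controls Juniper.
Juniper and Zara and Anchor together hold 45% + 40% + 14% = 99% of Redfern, so Zara controls Redfern.

Yes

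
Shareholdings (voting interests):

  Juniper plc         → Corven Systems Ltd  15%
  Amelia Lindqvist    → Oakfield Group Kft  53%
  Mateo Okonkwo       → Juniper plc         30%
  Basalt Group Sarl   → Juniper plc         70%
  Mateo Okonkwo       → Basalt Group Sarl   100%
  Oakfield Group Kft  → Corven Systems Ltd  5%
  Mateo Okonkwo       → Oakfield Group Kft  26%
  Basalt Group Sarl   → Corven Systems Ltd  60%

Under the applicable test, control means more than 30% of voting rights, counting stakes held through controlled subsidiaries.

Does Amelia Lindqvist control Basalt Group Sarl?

No

Amelia holds 53% of Oakfield, so Amelia controls Oakfield.
Neither Amelia nor any entity Amelia controls holds any voting interest in Basalt.
So Amelia does not control Basalt.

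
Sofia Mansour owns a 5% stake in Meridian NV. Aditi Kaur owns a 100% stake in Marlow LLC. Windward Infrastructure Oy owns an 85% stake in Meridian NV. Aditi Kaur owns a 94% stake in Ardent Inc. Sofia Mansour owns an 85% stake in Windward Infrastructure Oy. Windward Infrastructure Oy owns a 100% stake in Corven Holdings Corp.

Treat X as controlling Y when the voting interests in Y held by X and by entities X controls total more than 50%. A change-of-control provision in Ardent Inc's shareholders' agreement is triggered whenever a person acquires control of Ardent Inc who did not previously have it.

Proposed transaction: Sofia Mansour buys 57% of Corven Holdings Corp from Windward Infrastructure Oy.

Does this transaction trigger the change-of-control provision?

No

The purchase adds only to Sofia's holdings (Windward's stake shrinks), so Sofia is the only person who could newly come to control Ardent.
Sofia holds 85% of Windward, so Sofia controls Windward.
Windward and Sofia together hold 85% + 5% = 90% of Meridian, so Sofia controls Meridian.
Windward holds 100% of Corven, so Sofia controls Corven.
Neither Sofia nor any entity Sofia controls holds any voting interest in Ardent.
So before the transaction, Sofia does not control Ardent.
After the purchase, Sofia holds 57% of Corven directly, and Windward's stake falls to 43%.
Windward and Sofia together hold 43% + 57% = 100% of Corven, so Sofia controls Corven.
After the transaction, neither Sofia nor any entity Sofia controls holds a voting interest in Ardent, so Sofia still does not control it.
No new person acquires control, so the clause is not triggered.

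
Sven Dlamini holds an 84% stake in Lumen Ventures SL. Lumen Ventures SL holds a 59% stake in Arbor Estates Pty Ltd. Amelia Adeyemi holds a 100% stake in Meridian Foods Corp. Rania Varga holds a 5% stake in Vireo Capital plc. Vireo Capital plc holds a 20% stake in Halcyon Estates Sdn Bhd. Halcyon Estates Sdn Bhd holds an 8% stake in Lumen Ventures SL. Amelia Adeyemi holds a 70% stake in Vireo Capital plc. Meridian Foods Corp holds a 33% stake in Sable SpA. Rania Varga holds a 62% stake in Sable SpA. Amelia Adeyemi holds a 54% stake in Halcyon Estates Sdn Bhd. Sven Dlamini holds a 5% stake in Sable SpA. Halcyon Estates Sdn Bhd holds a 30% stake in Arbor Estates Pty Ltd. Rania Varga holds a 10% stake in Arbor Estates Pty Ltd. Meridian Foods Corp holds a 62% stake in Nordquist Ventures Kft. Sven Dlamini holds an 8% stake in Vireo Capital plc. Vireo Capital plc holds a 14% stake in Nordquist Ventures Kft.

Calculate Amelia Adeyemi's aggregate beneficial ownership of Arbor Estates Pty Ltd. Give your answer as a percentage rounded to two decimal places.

23.61%

Amelia reaches Arbor along 4 paths.
Via Halcyon → Lumen: 54% × 8% × 59% = 2.5488%.
Via Vireo → Halcyon → Lumen: 70% × 20% × 8% × 59% = 0.6608%.
Via Halcyon: 54% × 30% = 16.2%.
Via Vireo → Halcyon: 70% × 20% × 30% = 4.2%.
Total: 2.5488% + 0.6608% + 16.2% + 4.2% = 23.6096%.
Rounded: 23.61%.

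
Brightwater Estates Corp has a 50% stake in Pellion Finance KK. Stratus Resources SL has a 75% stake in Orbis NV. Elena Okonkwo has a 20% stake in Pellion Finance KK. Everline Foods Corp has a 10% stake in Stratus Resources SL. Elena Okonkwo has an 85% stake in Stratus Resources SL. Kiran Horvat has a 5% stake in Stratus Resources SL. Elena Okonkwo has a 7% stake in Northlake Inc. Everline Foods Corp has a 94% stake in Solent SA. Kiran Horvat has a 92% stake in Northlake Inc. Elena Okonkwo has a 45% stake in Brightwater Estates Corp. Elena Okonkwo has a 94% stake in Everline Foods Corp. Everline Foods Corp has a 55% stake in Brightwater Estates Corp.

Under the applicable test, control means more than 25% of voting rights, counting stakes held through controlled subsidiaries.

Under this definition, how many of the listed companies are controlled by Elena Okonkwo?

6

Elena holds 94% of Everline, so Elena controls Everline.
Everline and Elena together hold 10% + 85% = 95% of Stratus, so Elena controls Stratus.
Everline and Elena together hold 55% + 45% = 100% of Brightwater, so Elena controls Brightwater.
Elena and Brightwater together hold 20% + 50% = 70% of Pellion, so Elena controls Pellion.
Everline holds 94% of Solent, so Elena controls Solent.
Stratus holds 75% of Orbis, so Elena controls Orbis.
No other company's threshold is met.
Elena controls 6 companies.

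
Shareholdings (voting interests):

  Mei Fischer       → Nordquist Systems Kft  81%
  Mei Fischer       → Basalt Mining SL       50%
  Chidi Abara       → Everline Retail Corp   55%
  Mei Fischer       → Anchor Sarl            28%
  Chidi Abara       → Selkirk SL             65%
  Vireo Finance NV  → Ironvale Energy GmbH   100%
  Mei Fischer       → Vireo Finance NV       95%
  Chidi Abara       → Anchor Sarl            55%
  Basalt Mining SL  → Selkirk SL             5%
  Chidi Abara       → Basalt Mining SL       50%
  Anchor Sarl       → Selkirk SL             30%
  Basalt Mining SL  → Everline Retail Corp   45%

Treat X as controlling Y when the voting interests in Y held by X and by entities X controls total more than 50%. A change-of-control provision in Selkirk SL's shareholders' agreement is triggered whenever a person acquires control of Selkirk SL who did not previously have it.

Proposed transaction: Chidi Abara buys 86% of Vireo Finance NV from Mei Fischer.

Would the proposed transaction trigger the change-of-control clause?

The purchase adds only to Chidi's holdings (Mei's stake shrinks), so Chidi is the only person who could newly come to control Selkirk.
Chidi holds 55% of Anchor, so Chidi controls Anchor.
Anchor and Chidi together hold 30% + 65% = 95% of Selkirk, so Chidi controls Selkirk.
So Chidi already controls Selkirk before the transaction.
After the purchase, Chidi holds 86% of Vireo directly, and Mei's stake falls to 9%.
Chidi controlled Selkirk already, so this is not a new person acquiring control; every other person's position is unchanged or reduced.
No new person acquires control, so the clause is not triggered.

No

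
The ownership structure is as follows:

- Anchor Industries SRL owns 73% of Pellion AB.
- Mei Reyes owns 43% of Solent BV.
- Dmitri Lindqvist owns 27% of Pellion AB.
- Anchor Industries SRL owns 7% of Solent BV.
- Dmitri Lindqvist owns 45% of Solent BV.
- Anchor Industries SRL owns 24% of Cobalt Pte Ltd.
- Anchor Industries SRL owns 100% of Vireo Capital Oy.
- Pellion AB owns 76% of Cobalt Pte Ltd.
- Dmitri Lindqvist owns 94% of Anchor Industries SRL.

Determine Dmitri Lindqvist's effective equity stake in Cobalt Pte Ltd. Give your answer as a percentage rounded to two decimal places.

Dmitri reaches Cobalt along 3 paths.
Via Anchor: 94% × 24% = 22.56%.
Via Anchor → Pellion: 94% × 73% × 76% = 52.1512%.
Via Pellion: 27% × 76% = 20.52%.
Total: 22.56% + 52.1512% + 20.52% = 95.2312%.
Rounded: 95.23%.

95.23%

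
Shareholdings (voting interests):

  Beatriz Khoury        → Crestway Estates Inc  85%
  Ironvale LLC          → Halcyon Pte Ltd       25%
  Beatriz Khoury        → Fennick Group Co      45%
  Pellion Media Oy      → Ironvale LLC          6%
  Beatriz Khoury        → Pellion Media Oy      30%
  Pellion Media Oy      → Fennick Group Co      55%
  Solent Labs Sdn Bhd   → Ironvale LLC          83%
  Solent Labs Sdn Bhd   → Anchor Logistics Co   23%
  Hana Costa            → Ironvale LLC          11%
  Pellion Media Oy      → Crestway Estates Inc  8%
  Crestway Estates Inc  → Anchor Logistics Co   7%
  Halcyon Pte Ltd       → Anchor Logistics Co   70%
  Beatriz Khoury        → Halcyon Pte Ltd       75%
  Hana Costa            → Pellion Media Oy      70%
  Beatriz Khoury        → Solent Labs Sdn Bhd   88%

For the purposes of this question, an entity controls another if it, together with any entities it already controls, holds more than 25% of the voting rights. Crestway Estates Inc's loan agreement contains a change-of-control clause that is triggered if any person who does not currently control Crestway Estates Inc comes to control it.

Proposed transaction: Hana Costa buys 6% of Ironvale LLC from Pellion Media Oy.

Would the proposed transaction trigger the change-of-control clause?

The purchase adds only to Hana's holdings (Pellion's stake shrinks), so Hana is the only person who could newly come to control Crestway.
Hana holds 70% of Pellion, so Hana controls Pellion.
Pellion holds 55% of Fennick, so Hana controls Fennick.
In Crestway, Hana's side holds only 8%, not > 25%.
So before the transaction, Hana does not control Crestway.
After the purchase, Hana's direct stake in Ironvale rises to 11% + 6% = 17%, and Pellion's stake falls to 0%.
Hana's side now holds 17% of Ironvale, not > 25%, so Hana still does not control Ironvale.
After the transaction, Hana's side holds 8% of Crestway, not > 25%, so Hana still does not control Crestway.
No new person acquires control, so the clause is not triggered.

No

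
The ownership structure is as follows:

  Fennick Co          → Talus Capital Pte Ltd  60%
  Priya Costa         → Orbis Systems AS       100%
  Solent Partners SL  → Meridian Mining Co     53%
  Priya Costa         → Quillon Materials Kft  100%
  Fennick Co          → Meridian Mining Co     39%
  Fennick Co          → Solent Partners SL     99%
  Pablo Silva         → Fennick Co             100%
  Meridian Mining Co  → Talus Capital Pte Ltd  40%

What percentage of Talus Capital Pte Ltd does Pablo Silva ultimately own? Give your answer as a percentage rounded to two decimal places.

Pablo reaches Talus along 3 paths.
Via Fennick: 100% × 60% = 60%.
Via Fennick → Meridian: 100% × 39% × 40% = 15.6%.
Via Fennick → Solent → Meridian: 100% × 99% × 53% × 40% = 20.988%.
Total: 60% + 15.6% + 20.988% = 96.588%.
Rounded: 96.59%.

96.59%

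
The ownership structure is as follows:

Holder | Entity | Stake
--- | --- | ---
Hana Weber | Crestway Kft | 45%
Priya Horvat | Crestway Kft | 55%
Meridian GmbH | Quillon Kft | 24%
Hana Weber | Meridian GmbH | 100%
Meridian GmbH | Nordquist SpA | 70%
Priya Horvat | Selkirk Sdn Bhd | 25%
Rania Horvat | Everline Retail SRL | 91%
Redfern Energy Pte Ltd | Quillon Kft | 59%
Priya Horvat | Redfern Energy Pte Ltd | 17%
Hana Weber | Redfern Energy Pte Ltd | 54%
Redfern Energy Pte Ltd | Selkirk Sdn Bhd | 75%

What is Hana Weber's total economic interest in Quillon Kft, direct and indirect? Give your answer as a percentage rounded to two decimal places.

Hana reaches Quillon along 2 paths.
Via Meridian: 100% × 24% = 24%.
Via Redfern: 54% × 59% = 31.86%.
Total: 24% + 31.86% = 55.86%.

55.86%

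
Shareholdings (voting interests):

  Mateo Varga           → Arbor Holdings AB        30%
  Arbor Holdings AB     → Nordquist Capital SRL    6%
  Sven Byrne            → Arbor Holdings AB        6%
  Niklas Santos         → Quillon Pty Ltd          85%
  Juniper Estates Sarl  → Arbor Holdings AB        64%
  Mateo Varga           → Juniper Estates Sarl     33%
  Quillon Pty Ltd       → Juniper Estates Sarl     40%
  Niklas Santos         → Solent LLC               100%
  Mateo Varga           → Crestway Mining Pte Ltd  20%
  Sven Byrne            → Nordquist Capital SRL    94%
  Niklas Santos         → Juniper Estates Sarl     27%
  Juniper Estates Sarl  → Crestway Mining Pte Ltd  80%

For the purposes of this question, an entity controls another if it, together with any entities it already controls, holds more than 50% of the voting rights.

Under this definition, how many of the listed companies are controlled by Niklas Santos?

5

Niklas holds 85% of Quillon, so Niklas controls Quillon.
Niklas and Quillon together hold 27% + 40% = 67% of Juniper, so Niklas controls Juniper.
Juniper holds 64% of Arbor, so Niklas controls Arbor.
Niklas holds 100% of Solent, so Niklas controls Solent.
Juniper holds 80% of Crestway, so Niklas controls Crestway.
No other company's threshold is met.
Niklas controls 5 companies.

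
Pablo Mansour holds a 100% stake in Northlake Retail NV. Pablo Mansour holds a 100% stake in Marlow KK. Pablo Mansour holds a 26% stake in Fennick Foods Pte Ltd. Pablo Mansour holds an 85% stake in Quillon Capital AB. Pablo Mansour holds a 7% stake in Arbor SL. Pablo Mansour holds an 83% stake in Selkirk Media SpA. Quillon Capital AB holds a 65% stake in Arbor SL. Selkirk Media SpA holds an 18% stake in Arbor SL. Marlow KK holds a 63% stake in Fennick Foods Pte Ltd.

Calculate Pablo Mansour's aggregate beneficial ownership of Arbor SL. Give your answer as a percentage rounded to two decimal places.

77.19%

Pablo reaches Arbor along 3 paths.
Via Selkirk: 83% × 18% = 14.94%.
Via Quillon: 85% × 65% = 55.25%.
Direct stake: 7% = 7%.
Total: 14.94% + 55.25% + 7% = 77.19%.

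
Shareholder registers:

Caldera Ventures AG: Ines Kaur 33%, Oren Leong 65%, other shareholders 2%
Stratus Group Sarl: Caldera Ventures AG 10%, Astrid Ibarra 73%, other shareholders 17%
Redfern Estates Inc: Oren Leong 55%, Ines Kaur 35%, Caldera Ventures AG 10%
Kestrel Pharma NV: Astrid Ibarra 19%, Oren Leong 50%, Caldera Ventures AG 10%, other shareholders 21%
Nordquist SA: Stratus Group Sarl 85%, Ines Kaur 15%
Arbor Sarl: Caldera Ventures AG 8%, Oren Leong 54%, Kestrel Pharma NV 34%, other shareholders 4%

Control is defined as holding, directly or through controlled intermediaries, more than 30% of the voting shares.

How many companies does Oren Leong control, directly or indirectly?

4

Oren holds 65% of Caldera, so Oren controls Caldera.
Oren and Caldera together hold 55% + 10% = 65% of Redfern, so Oren controls Redfern.
Oren and Caldera together hold 50% + 10% = 60% of Kestrel, so Oren controls Kestrel.
Caldera and Oren and Kestrel together hold 8% + 54% + 34% = 96% of Arbor, so Oren controls Arbor.
No other company's threshold is met.
Oren controls 4 companies.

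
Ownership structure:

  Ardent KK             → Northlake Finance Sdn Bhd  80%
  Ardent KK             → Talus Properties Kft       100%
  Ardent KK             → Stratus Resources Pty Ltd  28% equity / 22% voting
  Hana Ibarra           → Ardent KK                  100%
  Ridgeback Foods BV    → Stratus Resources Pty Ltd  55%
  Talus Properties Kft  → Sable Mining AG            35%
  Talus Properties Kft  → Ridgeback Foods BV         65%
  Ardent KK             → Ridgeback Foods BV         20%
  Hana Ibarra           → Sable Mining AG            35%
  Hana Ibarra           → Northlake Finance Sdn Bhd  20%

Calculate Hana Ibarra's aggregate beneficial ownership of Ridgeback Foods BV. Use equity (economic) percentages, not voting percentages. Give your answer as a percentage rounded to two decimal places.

Hana reaches Ridgeback along 2 paths.
Via Ardent → Talus: 100% × 100% × 65% = 65%.
Via Ardent: 100% × 20% = 20%.
Total: 65% + 20% = 85%.
Rounded: 85.00%.

85.00%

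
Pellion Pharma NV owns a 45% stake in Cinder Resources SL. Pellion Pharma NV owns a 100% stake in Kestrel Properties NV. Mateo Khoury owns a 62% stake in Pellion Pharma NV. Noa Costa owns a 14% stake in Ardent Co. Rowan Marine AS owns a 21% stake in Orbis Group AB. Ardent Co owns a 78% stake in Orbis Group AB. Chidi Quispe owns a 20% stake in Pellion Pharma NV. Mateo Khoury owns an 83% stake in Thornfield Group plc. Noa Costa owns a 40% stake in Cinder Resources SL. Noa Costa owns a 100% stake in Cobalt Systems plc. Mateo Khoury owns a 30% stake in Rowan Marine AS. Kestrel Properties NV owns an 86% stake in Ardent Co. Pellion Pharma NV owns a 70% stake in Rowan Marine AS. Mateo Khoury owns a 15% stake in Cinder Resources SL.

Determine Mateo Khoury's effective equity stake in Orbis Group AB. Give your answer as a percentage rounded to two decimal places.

57.00%

Mateo reaches Orbis along 3 paths.
Via Rowan: 30% × 21% = 6.3%.
Via Pellion → Rowan: 62% × 70% × 21% = 9.114%.
Via Pellion → Kestrel → Ardent: 62% × 100% × 86% × 78% = 41.5896%.
Total: 6.3% + 9.114% + 41.5896% = 57.0036%.
Rounded: 57.00%.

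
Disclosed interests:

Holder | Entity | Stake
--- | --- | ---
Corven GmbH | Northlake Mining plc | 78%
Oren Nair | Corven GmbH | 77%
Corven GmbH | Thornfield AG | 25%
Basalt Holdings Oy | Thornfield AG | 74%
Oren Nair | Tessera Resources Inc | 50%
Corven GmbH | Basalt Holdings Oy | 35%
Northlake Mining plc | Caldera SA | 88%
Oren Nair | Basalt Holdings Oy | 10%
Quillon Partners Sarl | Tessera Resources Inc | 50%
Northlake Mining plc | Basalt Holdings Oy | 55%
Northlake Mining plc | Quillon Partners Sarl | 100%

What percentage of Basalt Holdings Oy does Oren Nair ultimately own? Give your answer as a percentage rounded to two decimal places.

Oren reaches Basalt along 3 paths.
Via Corven → Northlake: 77% × 78% × 55% = 33.033%.
Direct stake: 10% = 10%.
Via Corven: 77% × 35% = 26.95%.
Total: 33.033% + 10% + 26.95% = 69.983%.
Rounded: 69.98%.

69.98%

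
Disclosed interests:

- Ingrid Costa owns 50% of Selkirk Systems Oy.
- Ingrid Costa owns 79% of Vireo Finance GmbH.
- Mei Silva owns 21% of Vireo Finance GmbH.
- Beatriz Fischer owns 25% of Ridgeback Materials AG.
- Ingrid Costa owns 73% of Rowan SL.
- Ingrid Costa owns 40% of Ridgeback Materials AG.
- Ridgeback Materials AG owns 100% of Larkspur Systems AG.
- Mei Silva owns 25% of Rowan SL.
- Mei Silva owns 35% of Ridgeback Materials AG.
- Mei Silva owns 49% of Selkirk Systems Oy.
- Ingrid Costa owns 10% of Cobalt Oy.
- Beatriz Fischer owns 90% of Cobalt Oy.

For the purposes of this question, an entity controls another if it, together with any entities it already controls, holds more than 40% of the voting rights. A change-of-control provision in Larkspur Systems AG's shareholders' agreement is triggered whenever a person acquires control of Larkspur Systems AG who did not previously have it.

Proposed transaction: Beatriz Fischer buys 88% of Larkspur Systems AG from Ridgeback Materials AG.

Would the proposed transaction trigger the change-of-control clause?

Yes

The purchase adds only to Beatriz's holdings (Ridgeback's stake shrinks), so Beatriz is the only person who could newly come to control Larkspur.
Beatriz holds 90% of Cobalt, so Beatriz controls Cobalt.
Neither Beatriz nor any entity Beatriz controls holds any voting interest in Larkspur.
So before the transaction, Beatriz does not control Larkspur.
After the purchase, Beatriz holds 88% of Larkspur directly, and Ridgeback's stake falls to 12%.
Beatriz holds 88% of Larkspur, so Beatriz controls Larkspur.
Beatriz did not control Larkspur before and does after, so the clause is triggered.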